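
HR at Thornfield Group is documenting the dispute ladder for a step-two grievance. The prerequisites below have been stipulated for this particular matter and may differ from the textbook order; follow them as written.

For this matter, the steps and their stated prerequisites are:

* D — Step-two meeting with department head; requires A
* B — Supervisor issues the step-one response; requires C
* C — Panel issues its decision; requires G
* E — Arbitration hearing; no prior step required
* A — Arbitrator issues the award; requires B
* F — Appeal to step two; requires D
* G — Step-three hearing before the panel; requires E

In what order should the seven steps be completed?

E, G, C, B, A, D, F

E has no prerequisites → E first.
G is the only step now ready → G.
C needed G, now all done → C.
B needed C, now all done → B.
A needed B, now all done → A.
D needed A, now all done → D.
F is the only step now ready → F.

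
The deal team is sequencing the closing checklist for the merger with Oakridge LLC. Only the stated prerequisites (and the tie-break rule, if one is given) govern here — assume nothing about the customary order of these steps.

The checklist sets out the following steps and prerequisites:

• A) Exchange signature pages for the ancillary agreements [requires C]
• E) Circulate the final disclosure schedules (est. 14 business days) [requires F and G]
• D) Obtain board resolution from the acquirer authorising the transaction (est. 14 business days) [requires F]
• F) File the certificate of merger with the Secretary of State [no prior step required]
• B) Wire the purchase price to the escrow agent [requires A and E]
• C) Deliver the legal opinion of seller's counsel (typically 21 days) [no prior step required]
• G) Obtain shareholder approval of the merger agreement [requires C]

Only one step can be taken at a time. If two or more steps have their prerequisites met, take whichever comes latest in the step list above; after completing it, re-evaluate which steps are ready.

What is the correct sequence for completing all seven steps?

C and F have no prerequisites; C is listed later, so C is first.
G, F and A are all available; G is listed later → G.
F and A are both available; F is listed later → F.
D, E and A are all available; D is listed later → D.
E and A are both available; E is listed later → E.
That leaves A as the only ready step → A.
B needed E and A, now all done → B.

C, G, F, D, E, A, B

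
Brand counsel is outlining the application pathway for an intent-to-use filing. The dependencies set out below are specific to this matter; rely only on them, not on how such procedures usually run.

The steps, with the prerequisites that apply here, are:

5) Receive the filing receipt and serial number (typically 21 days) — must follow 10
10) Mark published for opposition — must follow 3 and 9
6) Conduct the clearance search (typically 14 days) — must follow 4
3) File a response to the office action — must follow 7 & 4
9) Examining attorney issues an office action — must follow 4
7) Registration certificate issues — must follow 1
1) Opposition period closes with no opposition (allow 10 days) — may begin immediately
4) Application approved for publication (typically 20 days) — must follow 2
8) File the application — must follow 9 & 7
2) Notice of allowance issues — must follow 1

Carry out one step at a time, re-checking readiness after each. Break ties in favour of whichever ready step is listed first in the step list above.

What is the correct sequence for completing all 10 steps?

1 has no prerequisites → 1 first.
Now 7 and 2 have their prerequisites met. 7 is listed earlier, so 7 next.
2 needed 1, now all done → 2.
Next only 4 has its prerequisites met → 4.
Now 6, 3 and 9 have their prerequisites met. 6 is listed earlier, so 6 next.
Now 3 and 9 have their prerequisites met. 3 is listed earlier, so 3 next.
That leaves 9 as the only ready step → 9.
10 and 8 are both available; 10 is listed earlier → 10.
5 now also ready, so the ready set is {5, 8}; 5 is listed earlier → 5.
Next only 8 has its prerequisites met → 8.

1, 7, 2, 4, 6, 3, 9, 10, 5, 8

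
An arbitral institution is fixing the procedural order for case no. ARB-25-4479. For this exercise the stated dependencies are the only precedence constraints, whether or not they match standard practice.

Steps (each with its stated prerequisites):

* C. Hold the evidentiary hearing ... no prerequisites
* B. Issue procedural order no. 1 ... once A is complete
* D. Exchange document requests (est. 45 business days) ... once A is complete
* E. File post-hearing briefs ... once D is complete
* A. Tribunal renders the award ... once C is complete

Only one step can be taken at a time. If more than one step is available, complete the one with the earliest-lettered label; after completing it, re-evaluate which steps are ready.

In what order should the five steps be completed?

C has no prerequisites → C first.
Next only A has its prerequisites met → A.
B and D are both available; B has the earlier label → B.
D needed A, now all done → D.
That leaves E as the only ready step → E.

C, A, B, D, E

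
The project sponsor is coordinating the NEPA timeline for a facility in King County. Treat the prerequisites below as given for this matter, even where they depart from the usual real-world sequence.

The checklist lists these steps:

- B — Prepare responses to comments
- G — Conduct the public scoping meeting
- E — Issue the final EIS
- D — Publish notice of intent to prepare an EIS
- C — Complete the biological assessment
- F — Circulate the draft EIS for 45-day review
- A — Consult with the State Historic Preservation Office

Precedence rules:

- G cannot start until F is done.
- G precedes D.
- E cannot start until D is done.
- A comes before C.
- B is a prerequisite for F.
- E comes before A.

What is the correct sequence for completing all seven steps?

B F G D E A C

B is the only step with nothing outstanding, so it goes first.
F needed B, now all done → F.
Next only G has its prerequisites met → G.
That leaves D as the only ready step → D.
E needed D, now all done → E.
A needed E, now all done → A.
C needed A, now all done → C.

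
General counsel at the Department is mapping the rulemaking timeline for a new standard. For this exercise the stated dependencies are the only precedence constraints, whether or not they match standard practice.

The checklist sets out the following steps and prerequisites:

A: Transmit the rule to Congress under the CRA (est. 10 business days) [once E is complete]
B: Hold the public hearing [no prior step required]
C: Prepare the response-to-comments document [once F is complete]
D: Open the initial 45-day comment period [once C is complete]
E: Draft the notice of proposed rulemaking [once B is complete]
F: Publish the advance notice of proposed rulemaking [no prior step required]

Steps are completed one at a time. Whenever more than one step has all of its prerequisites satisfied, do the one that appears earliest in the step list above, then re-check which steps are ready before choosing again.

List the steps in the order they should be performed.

B → E → A → F → C → D

Nothing is required for B and F. B is listed earlier → B first.
Ready: E and F. E is listed earlier → E.
A now also ready, so the ready set is {A, F}; A is listed earlier → A.
F is the only step now ready → F.
Next only C has its prerequisites met → C.
D needed C, now all done → D.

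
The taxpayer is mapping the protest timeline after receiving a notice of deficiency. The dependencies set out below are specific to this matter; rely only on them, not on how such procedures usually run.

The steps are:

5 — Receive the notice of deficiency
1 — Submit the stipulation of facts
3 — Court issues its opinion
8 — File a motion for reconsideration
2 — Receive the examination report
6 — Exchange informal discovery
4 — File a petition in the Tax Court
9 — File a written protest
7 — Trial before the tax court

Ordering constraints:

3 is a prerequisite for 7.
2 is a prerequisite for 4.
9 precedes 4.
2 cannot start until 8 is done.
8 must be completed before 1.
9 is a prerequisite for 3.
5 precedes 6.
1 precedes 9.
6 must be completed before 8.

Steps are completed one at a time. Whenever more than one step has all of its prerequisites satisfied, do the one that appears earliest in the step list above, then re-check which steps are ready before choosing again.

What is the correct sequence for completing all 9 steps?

5, 6, 8, 1, 2, 9, 3, 4, 7

5 is the only step with nothing outstanding, so it goes first.
That leaves 6 as the only ready step → 6.
8 is the only step now ready → 8.
1 and 2 are both available; 1 is listed earlier → 1.
9 now also ready, so the ready set is {2, 9}; 2 is listed earlier → 2.
9 needed 1, now all done → 9.
3 and 4 are both available; 3 is listed earlier → 3.
7 now also ready, so the ready set is {4, 7}; 4 is listed earlier → 4.
7 needed 3, now all done → 7.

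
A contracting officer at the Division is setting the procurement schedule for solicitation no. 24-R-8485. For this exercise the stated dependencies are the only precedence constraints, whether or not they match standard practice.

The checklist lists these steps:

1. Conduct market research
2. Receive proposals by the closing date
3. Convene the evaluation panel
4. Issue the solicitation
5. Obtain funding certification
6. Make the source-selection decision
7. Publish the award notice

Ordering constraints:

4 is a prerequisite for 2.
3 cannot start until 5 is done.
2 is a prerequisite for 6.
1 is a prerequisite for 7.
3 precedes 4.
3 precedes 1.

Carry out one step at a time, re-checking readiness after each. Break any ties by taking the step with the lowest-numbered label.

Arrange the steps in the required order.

5 3 1 4 2 6 7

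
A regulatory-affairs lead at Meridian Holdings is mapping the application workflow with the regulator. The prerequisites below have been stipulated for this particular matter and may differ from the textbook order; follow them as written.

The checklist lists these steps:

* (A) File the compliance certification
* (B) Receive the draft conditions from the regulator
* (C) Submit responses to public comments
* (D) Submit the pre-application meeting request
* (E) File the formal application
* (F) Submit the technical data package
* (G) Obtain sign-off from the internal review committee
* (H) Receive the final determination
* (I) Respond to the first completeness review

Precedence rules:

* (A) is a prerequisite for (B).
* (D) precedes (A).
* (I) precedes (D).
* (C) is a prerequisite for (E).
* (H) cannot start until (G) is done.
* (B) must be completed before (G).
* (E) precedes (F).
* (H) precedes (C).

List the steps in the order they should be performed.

Only (I) has no prerequisites, so it is first.
(D) is the only step now ready → (D).
(A) needed (D), now all done → (A).
Next only (B) has its prerequisites met → (B).
(G) needed (B), now all done → (G).
(H) is the only step now ready → (H).
(C) needed (H), now all done → (C).
(E) is the only step now ready → (E).
Next only (F) has its prerequisites met → (F).

(I) → (D) → (A) → (B) → (G) → (H) → (C) → (E) → (F)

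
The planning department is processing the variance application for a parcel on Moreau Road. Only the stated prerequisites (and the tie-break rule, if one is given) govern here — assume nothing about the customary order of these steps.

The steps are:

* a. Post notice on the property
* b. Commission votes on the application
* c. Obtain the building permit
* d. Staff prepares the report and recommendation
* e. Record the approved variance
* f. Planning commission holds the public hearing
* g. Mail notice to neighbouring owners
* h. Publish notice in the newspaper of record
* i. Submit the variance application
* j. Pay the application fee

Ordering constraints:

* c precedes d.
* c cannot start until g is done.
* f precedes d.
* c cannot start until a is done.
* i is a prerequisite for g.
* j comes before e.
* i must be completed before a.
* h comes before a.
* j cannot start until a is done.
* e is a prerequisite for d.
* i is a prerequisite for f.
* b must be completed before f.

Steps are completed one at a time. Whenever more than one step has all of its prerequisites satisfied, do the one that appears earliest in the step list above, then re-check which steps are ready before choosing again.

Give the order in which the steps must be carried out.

b, h and i have no prerequisites; b is listed earlier, so b is first.
h and i are both available; h is listed earlier → h.
That leaves i as the only ready step → i.
Now a, f and g have their prerequisites met. a is listed earlier, so a next.
Ready: f, g and j. f is listed earlier → f.
Ready: g and j. g is listed earlier → g.
c now also ready, so the ready set is {c, j}; c is listed earlier → c.
j is the only step now ready → j.
e needed j, now all done → e.
d needed c, e and f, now all done → d.

b, h, i, a, f, g, c, j, e, d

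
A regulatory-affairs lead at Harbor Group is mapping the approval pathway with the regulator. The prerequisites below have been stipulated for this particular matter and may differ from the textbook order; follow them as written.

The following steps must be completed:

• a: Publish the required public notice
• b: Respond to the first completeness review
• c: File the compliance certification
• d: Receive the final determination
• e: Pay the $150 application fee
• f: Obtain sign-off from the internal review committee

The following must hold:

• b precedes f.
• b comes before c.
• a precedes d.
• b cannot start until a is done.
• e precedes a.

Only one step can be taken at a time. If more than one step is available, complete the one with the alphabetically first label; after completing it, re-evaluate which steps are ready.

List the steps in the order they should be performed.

Only e has no prerequisites, so it is first.
a needed e, now all done → a.
Ready: b and d. b has the earlier label → b.
c and f now also ready, so the ready set is {c, d, f}; c has the earlier label → c.
Now d and f have their prerequisites met. d has the earlier label, so d next.
f needed b, now all done → f.

e, a, b, c, d, f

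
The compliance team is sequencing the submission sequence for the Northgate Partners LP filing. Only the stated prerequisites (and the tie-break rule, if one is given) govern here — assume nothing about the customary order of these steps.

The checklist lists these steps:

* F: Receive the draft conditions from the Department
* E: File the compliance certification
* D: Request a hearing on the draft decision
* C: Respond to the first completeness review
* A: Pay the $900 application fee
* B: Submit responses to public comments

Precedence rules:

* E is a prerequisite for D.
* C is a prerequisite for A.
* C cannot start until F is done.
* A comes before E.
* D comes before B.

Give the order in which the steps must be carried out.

F, C, A, E, D, B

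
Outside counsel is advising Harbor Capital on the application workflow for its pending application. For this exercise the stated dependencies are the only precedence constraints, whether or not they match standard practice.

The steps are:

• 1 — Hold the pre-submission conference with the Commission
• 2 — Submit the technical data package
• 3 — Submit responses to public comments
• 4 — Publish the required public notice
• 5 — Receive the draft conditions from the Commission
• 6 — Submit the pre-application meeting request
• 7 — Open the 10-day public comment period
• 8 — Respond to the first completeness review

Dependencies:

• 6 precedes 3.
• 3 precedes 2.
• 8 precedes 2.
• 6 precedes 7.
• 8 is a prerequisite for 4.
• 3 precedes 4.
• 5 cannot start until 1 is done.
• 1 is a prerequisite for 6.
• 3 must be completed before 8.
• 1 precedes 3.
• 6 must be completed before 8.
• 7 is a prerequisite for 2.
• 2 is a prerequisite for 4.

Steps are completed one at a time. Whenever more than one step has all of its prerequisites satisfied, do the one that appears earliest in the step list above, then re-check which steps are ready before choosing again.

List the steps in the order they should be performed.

1 → 5 → 6 → 3 → 7 → 8 → 2 → 4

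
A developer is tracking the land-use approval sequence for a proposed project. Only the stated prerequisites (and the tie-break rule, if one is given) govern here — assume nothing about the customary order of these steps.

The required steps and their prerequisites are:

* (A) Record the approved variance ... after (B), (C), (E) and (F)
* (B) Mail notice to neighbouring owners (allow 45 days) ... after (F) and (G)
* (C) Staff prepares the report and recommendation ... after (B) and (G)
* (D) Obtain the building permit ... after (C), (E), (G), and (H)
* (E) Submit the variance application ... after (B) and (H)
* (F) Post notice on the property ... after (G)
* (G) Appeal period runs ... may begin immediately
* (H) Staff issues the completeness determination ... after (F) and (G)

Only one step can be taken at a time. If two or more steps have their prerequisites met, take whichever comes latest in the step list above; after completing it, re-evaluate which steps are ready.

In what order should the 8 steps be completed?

(G) has no prerequisites → (G) first.
(F) needed (G), now all done → (F).
Now (H) and (B) have their prerequisites met. (H) is listed later, so (H) next.
(B) is the only step now ready → (B).
(E) and (C) are both available; (E) is listed later → (E).
(C) is the only step now ready → (C).
Ready: (D) and (A). (D) is listed later → (D).
(A) needed (F), (E), (C) and (B), now all done → (A).

(G) → (F) → (H) → (B) → (E) → (C) → (D) → (A)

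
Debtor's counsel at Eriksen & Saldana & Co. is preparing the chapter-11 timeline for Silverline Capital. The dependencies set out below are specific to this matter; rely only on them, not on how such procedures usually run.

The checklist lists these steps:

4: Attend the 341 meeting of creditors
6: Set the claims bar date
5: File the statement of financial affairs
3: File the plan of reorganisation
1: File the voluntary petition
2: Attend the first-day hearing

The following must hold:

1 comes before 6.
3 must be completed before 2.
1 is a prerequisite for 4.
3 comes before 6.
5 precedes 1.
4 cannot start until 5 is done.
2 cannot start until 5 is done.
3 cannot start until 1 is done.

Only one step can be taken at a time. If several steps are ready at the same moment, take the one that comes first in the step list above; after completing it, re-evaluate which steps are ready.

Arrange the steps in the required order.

5 has no prerequisites → 5 first.
1 needed 5, now all done → 1.
Ready: 4 and 3. 4 is listed earlier → 4.
3 needed 1, now all done → 3.
6 and 2 are both available; 6 is listed earlier → 6.
That leaves 2 as the only ready step → 2.

5, 1, 4, 3, 6, 2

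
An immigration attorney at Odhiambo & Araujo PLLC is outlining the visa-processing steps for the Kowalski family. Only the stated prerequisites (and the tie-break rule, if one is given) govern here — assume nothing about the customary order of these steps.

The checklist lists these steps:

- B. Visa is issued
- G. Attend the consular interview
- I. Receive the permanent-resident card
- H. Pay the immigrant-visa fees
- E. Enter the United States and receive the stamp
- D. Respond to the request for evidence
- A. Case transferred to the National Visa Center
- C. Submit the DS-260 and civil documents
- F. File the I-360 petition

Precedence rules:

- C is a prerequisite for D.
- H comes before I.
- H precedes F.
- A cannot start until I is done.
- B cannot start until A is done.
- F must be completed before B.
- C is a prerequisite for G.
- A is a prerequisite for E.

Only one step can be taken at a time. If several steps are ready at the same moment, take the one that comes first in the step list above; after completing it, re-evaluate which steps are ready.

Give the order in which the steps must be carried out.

H I A E C G D F B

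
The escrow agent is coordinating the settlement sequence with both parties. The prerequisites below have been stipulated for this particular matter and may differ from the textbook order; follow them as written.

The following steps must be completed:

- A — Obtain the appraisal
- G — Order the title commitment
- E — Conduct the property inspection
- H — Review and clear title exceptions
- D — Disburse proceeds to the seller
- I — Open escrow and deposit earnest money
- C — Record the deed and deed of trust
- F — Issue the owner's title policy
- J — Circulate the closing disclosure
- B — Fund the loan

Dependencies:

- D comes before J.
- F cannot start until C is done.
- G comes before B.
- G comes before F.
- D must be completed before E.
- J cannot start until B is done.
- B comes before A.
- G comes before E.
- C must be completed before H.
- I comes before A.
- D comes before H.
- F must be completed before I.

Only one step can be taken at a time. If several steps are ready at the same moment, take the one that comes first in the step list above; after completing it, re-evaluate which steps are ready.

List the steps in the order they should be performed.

Nothing is required for G, D and C. G is listed earlier → G first.
D, C and B are all available; D is listed earlier → D.
E, C and B are all available; E is listed earlier → E.
Ready: C and B. C is listed earlier → C.
Ready: H, F and B. H is listed earlier → H.
F and B are both available; F is listed earlier → F.
I and B are both available; I is listed earlier → I.
B needed G, now all done → B.
Now A and J have their prerequisites met. A is listed earlier, so A next.
J needed D and B, now all done → J.

G → D → E → C → H → F → I → B → A → J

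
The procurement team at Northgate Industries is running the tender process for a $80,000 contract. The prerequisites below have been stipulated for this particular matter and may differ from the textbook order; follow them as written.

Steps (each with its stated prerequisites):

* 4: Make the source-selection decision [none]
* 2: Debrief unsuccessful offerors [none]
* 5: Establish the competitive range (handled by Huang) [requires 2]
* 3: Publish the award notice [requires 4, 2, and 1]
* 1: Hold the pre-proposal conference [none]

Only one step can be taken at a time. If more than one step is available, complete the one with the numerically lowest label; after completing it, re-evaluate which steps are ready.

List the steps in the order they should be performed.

1 → 2 → 4 → 3 → 5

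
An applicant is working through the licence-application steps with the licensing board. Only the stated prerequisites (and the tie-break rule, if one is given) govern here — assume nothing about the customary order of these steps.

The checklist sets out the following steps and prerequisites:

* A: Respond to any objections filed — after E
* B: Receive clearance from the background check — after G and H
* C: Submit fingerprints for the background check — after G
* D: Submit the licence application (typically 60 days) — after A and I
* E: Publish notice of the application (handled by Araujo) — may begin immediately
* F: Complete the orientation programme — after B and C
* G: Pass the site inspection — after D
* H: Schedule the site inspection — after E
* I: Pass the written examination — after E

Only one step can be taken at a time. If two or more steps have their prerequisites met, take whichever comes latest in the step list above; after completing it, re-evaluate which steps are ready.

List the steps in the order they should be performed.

E, I, H, A, D, G, C, B, F

E has no prerequisites → E first.
I, H and A are all available; I is listed later → I.
H and A are both available; H is listed later → H.
A needed E, now all done → A.
That leaves D as the only ready step → D.
G is the only step now ready → G.
Ready: C and B. C is listed later → C.
That leaves B as the only ready step → B.
That leaves F as the only ready step → F.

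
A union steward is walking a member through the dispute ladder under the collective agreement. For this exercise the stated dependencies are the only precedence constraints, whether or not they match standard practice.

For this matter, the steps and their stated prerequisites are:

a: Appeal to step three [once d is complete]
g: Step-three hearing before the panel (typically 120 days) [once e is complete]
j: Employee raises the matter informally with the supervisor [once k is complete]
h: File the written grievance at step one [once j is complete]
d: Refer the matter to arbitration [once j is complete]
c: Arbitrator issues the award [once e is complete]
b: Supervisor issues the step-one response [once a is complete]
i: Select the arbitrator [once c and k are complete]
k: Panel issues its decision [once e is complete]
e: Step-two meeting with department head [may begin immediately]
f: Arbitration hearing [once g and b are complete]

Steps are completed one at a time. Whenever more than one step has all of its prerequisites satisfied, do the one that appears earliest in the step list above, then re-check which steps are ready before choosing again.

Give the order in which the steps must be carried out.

Only e has no prerequisites, so it is first.
Ready: g, c and k. g is listed earlier → g.
Ready: c and k. c is listed earlier → c.
k is the only step now ready → k.
Ready: j and i. j is listed earlier → j.
h and d now also ready, so the ready set is {h, d, i}; h is listed earlier → h.
Ready: d and i. d is listed earlier → d.
Ready: a and i. a is listed earlier → a.
b and i are both available; b is listed earlier → b.
f now also ready, so the ready set is {i, f}; i is listed earlier → i.
That leaves f as the only ready step → f.

e g c k j h d a b i f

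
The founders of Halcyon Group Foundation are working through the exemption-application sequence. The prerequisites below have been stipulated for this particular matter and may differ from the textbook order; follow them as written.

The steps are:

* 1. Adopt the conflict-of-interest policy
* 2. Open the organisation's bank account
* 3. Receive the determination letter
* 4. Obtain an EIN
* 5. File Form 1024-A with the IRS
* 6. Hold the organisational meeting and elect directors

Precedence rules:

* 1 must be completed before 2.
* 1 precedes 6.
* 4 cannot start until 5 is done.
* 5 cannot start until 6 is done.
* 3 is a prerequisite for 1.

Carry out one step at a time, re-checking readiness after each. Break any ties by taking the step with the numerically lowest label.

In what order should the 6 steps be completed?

3 → 1 → 2 → 6 → 5 → 4

3 is the only step with nothing outstanding, so it goes first.
Next only 1 has its prerequisites met → 1.
Ready: 2 and 6. 2 has the earlier label → 2.
6 needed 1, now all done → 6.
5 needed 6, now all done → 5.
That leaves 4 as the only ready step → 4.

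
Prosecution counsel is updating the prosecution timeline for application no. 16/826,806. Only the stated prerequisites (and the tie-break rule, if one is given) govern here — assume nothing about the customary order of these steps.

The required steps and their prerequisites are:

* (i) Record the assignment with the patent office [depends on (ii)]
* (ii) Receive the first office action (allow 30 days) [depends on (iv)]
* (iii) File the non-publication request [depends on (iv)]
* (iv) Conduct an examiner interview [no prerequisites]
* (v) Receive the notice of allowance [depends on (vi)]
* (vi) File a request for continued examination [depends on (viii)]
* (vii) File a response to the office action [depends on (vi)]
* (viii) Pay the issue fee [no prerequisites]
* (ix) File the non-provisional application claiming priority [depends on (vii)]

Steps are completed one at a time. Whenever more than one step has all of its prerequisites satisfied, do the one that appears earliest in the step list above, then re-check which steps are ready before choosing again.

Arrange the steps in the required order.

(iv) and (viii) have no prerequisites; (iv) is listed earlier, so (iv) is first.
Now (ii), (iii) and (viii) have their prerequisites met. (ii) is listed earlier, so (ii) next.
(i), (iii) and (viii) are all available; (i) is listed earlier → (i).
Now (iii) and (viii) have their prerequisites met. (iii) is listed earlier, so (iii) next.
(viii) is the only step now ready → (viii).
Next only (vi) has its prerequisites met → (vi).
(v) and (vii) are both available; (v) is listed earlier → (v).
Next only (vii) has its prerequisites met → (vii).
That leaves (ix) as the only ready step → (ix).

(iv) (ii) (i) (iii) (viii) (vi) (v) (vii) (ix)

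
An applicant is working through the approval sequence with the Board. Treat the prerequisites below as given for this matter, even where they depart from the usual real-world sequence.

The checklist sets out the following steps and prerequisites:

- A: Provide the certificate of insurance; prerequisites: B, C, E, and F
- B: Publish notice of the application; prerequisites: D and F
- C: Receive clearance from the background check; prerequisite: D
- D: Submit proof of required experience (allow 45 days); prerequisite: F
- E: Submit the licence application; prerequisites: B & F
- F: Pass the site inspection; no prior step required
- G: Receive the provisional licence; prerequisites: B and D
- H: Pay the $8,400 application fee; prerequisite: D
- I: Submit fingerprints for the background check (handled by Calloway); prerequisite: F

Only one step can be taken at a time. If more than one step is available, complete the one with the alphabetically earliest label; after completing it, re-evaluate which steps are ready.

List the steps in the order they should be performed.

F has no prerequisites → F first.
D and I are both available; D has the earlier label → D.
B, C and H now also ready, so the ready set is {B, C, H, I}; B has the earlier label → B.
E and G now also ready, so the ready set is {C, E, G, H, I}; C has the earlier label → C.
Ready: E, G, H and I. E has the earlier label → E.
Ready: A, G, H and I. A has the earlier label → A.
G, H and I are all available; G has the earlier label → G.
Now H and I have their prerequisites met. H has the earlier label, so H next.
Next only I has its prerequisites met → I.

F, D, B, C, E, A, G, H, I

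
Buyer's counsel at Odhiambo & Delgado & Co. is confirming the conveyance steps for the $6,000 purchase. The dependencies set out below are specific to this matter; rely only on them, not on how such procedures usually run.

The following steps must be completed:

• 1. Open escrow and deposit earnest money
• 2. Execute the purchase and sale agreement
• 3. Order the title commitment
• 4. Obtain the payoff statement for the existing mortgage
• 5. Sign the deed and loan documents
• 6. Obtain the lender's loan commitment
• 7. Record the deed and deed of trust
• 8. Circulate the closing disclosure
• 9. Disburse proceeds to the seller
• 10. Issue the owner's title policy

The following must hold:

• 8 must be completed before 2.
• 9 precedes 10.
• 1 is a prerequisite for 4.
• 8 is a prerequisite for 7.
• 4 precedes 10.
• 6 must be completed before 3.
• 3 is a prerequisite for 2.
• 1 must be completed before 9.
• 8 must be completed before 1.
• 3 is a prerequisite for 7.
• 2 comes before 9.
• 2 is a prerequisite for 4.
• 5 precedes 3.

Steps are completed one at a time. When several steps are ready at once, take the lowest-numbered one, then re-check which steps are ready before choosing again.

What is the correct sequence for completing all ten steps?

5 → 6 → 3 → 8 → 1 → 2 → 4 → 7 → 9 → 10

5, 6 and 8 have no prerequisites; 5 has the earlier label, so 5 is first.
Ready: 6 and 8. 6 has the earlier label → 6.
Ready: 3 and 8. 3 has the earlier label → 3.
That leaves 8 as the only ready step → 8.
1, 2 and 7 are all available; 1 has the earlier label → 1.
2 and 7 are both available; 2 has the earlier label → 2.
Ready: 4, 7 and 9. 4 has the earlier label → 4.
7 and 9 are both available; 7 has the earlier label → 7.
Next only 9 has its prerequisites met → 9.
10 needed 4 and 9, now all done → 10.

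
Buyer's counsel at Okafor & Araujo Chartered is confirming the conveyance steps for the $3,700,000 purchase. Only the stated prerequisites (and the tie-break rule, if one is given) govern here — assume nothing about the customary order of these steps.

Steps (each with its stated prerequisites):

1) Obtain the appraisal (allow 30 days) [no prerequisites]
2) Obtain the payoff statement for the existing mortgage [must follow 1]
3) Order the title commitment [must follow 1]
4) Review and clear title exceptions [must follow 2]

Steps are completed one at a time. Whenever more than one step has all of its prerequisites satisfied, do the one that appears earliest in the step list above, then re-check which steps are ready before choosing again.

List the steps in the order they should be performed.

1 has no prerequisites → 1 first.
Now 2 and 3 have their prerequisites met. 2 is listed earlier, so 2 next.
4 now also ready, so the ready set is {3, 4}; 3 is listed earlier → 3.
4 is the only step now ready → 4.

1, 2, 3, 4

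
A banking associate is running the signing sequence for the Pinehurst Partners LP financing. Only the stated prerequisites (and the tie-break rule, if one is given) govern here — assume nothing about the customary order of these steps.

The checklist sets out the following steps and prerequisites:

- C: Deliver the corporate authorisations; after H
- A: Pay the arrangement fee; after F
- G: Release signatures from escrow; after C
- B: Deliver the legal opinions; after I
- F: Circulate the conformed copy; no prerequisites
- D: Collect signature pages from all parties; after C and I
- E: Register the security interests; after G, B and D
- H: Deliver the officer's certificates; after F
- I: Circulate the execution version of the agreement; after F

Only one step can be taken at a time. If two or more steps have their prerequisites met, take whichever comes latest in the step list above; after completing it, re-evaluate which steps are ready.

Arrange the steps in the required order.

F, I, H, B, A, C, D, G, E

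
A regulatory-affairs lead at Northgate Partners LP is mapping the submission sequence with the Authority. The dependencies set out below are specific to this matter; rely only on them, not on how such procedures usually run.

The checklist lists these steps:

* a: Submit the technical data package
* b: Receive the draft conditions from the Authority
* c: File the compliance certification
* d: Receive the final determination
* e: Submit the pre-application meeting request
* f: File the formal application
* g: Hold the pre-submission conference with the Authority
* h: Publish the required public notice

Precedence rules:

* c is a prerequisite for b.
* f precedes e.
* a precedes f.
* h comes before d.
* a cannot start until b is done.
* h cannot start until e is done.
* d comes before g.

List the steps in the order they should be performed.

c b a f e h d g

Only c has no prerequisites, so it is first.
b needed c, now all done → b.
a is the only step now ready → a.
f needed a, now all done → f.
e needed f, now all done → e.
That leaves h as the only ready step → h.
d needed h, now all done → d.
That leaves g as the only ready step → g.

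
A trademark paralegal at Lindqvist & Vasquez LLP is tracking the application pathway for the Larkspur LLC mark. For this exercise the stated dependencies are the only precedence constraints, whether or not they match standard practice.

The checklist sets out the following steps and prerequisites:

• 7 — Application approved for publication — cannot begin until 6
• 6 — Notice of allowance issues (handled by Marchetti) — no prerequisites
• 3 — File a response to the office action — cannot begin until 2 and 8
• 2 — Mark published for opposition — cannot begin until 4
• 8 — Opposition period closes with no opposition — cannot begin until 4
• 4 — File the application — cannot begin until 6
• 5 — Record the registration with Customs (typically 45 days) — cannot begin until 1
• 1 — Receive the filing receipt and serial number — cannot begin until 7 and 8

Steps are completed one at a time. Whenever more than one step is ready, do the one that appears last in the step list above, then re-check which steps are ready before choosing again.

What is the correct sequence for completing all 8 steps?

6, 4, 8, 2, 3, 7, 1, 5

6 is the only step with nothing outstanding, so it goes first.
4 and 7 are both available; 4 is listed later → 4.
Ready: 8, 2 and 7. 8 is listed later → 8.
Ready: 2 and 7. 2 is listed later → 2.
Now 3 and 7 have their prerequisites met. 3 is listed later, so 3 next.
7 needed 6, now all done → 7.
1 is the only step now ready → 1.
5 needed 1, now all done → 5.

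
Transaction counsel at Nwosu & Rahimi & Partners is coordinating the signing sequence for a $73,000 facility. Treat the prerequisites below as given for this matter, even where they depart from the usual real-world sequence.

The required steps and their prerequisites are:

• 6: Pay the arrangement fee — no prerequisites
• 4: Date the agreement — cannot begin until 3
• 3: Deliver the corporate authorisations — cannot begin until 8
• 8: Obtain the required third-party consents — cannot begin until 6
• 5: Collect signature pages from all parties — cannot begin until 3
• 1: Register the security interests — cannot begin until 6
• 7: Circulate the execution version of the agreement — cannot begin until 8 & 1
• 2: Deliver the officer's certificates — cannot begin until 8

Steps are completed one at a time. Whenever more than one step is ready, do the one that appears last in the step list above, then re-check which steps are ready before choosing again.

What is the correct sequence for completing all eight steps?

6 → 1 → 8 → 2 → 7 → 3 → 5 → 4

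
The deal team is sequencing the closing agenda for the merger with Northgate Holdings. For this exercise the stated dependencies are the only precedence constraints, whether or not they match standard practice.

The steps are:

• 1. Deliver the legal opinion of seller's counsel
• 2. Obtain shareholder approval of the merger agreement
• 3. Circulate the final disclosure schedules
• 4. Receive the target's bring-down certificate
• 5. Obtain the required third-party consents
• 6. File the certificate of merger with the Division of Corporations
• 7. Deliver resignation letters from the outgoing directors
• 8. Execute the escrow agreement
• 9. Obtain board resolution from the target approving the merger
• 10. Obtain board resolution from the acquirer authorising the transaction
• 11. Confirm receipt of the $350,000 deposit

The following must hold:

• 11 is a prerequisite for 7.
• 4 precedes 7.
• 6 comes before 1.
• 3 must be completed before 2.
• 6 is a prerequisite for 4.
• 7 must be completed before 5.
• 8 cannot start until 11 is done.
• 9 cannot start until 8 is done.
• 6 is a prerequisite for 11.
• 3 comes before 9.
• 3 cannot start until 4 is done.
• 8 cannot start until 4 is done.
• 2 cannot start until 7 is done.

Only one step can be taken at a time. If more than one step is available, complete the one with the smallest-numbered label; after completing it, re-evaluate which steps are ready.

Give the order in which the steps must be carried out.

6, 1, 4, 3, 10, 11, 7, 2, 5, 8, 9

Nothing is required for 6 and 10. 6 has the earlier label → 6 first.
Now 1, 4, 10 and 11 have their prerequisites met. 1 has the earlier label, so 1 next.
Ready: 4, 10 and 11. 4 has the earlier label → 4.
3, 10 and 11 are all available; 3 has the earlier label → 3.
Ready: 10 and 11. 10 has the earlier label → 10.
11 is the only step now ready → 11.
7 and 8 are both available; 7 has the earlier label → 7.
2 and 5 now also ready, so the ready set is {2, 5, 8}; 2 has the earlier label → 2.
Now 5 and 8 have their prerequisites met. 5 has the earlier label, so 5 next.
8 needed 4 and 11, now all done → 8.
Next only 9 has its prerequisites met → 9.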